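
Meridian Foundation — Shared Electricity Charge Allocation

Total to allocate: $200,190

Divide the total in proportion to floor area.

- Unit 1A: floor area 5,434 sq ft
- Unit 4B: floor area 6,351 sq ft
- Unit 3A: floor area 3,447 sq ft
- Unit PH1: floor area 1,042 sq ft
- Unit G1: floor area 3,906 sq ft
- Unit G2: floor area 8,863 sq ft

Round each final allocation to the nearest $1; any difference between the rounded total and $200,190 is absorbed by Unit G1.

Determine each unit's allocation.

Combined floor area = 29,043.
Proportional shares: Unit 1A 5,434/29,043 × $200,190 = 37,455.93; Unit 4B 6,351/29,043 × $200,190 = 43,776.70; Unit 3A 3,447/29,043 × $200,190 = 23,759.77; Unit PH1 1,042/29,043 × $200,190 = 7,182.38; Unit G1 3,906/29,043 × $200,190 = 26,923.60; Unit G2 8,863/29,043 × $200,190 = 61,091.62.
Rounded to nearest $1: Unit 1A $37,456; Unit 4B $43,777; Unit 3A $23,760; Unit PH1 $7,182; Unit G1 $26,924; Unit G2 $61,092. Sum = $200,191.
Difference $200,190 − $200,191 = −$1 applied to Unit G1: Unit G1 becomes $26,923.

Unit 1A: $37,456 · Unit 4B: $43,777 · Unit 3A: $23,760 · Unit PH1: $7,182 · Unit G1: $26,923 · Unit G2: $61,092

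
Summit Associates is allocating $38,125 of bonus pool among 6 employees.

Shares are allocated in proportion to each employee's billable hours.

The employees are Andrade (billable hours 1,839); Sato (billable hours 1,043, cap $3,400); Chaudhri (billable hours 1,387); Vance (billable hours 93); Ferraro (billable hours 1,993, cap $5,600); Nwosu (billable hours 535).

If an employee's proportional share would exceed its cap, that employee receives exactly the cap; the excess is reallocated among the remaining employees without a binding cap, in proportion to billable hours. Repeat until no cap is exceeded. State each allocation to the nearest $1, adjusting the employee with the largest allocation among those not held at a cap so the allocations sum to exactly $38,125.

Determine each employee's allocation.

Combined billable hours = 6,890.
Proportional shares (ignoring caps): Andrade 10,175.89; Sato 5,771.32; Chaudhri 7,674.80; Vance 514.60; Ferraro 11,028.03; Nwosu 2,960.36.
Cap binds for Sato ($3,400), Ferraro ($5,600); remaining pool $29,125 reallocated over remaining billable hours 3,854.
Shares after redistribution: Andrade 13,897.48 → $13,897; Chaudhri 10,481.67 → $10,482; Vance 702.81 → $703; Nwosu 4,043.04 → $4,043.

Andrade: $13,897 | Sato: $3,400 | Chaudhri: $10,482 | Vance: $703 | Ferraro: $5,600 | Nwosu: $4,043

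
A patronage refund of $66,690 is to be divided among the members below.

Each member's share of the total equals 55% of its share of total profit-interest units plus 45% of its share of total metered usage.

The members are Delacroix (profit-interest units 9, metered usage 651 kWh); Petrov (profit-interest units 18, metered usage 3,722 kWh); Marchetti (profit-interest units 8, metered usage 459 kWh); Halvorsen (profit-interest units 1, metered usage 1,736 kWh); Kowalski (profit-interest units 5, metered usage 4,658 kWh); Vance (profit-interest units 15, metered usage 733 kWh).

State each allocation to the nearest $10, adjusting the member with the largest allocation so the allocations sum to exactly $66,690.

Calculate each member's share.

Delacroix: $7,530; Petrov: $21,140; Marchetti: $6,390; Halvorsen: $5,010; Kowalski: $14,960; Vance: $11,660

Profit-interest units total 56; metered usage total 11,959.
Blended shares (55% profit-interest units + 45% metered usage): Delacroix 0.1129; Petrov 0.3168; Marchetti 0.0958; Halvorsen 0.0751; Kowalski 0.2244; Vance 0.1749.
Pro-rata amounts: Delacroix 7,528.57; Petrov 21,130.01; Marchetti 6,391.77; Halvorsen 5,011.39; Kowalski 14,963.97; Vance 11,664.29.
Rounded to nearest $10: Delacroix $7,530; Petrov $21,130; Marchetti $6,390; Halvorsen $5,010; Kowalski $14,960; Vance $11,660. Sum = $66,680.
Difference $66,690 − $66,680 = +$10 applied to largest allocation (Petrov): Petrov becomes $21,140.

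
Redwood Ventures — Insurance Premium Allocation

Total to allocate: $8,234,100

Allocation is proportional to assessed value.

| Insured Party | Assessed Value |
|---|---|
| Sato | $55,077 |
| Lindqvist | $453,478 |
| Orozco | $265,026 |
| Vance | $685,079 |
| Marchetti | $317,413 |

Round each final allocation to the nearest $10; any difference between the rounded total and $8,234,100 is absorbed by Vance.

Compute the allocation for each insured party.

Total assessed value = 1,776,073.
Raw shares: Sato 55,077/1,776,073 × $8,234,100 = 255,343.97; Lindqvist 453,478/1,776,073 × $8,234,100 = 2,102,381.60; Orozco 265,026/1,776,073 × $8,234,100 = 1,228,694.20; Vance 685,079/1,776,073 × $8,234,100 = 3,176,113.25; Marchetti 317,413/1,776,073 × $8,234,100 = 1,471,566.98.
After rounding ($10): Sato $255,340; Lindqvist $2,102,380; Orozco $1,228,690; Vance $3,176,110; Marchetti $1,471,570. Sum = $8,234,090.
Difference $8,234,100 − $8,234,090 = +$10 applied to Vance: Vance becomes $3,176,120.

Sato: $255,340 | Lindqvist: $2,102,380 | Orozco: $1,228,690 | Vance: $3,176,120 | Marchetti: $1,471,570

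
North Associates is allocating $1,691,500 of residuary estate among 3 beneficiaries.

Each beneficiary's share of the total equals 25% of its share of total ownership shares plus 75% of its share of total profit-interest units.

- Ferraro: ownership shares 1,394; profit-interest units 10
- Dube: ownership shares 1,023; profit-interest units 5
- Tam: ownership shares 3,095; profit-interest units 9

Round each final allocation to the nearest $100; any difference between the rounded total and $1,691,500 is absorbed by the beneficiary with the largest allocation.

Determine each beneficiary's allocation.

Ownership shares total 5,512; profit-interest units total 24.
Composite weights (25% ownership shares + 75% profit-interest units): Ferraro 0.3757; Dube 0.2026; Tam 0.4216.
Proportional shares: Ferraro 635,540.00; Dube 342,780.39; Tam 713,179.61.
At nearest $100: Ferraro $635,500; Dube $342,800; Tam $713,200. Sum = $1,691,500.
Sum already equals the total — no adjustment.

Ferraro: $635,500 | Dube: $342,800 | Tam: $713,200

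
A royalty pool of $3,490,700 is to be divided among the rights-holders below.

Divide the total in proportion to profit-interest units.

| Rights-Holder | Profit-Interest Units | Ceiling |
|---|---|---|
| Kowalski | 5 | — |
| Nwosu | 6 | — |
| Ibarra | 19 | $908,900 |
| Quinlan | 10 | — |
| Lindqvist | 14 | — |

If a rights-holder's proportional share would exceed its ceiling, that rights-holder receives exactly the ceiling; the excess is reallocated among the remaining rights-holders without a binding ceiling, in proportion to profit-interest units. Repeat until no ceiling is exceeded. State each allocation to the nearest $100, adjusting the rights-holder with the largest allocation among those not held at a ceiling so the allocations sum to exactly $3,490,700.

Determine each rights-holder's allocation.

Kowalski: $368,800; Nwosu: $442,600; Ibarra: $908,900; Quinlan: $737,700; Lindqvist: $1,032,700

Sum of profit-interest units: 54.
Pro-rata shares before constraints: Kowalski 323,212.96; Nwosu 387,855.56; Ibarra 1,228,209.26; Quinlan 646,425.93; Lindqvist 904,996.30.
Held at cap: Ibarra ($908,900); balance $2,581,800 reallocated over remaining profit-interest units 35.
Redistributed shares: Kowalski 368,828.57 → $368,800; Nwosu 442,594.29 → $442,600; Quinlan 737,657.14 → $737,700; Lindqvist 1,032,720.00 → $1,032,700.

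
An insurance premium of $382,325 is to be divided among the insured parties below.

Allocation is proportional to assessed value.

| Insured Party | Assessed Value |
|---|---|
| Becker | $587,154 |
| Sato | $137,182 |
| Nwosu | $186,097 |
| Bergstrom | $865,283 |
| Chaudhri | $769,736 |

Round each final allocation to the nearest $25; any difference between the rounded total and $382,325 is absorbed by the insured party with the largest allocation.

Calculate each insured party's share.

Becker: $88,200 | Sato: $20,600 | Nwosu: $27,950 | Bergstrom: $129,950 | Chaudhri: $115,625

Sum of assessed value: 2,545,452.
Unrounded shares: Becker 587,154/2,545,452 × $382,325 = 88,190.09; Sato 137,182/2,545,452 × $382,325 = 20,604.63; Nwosu 186,097/2,545,452 × $382,325 = 27,951.63; Bergstrom 865,283/2,545,452 × $382,325 = 129,964.86; Chaudhri 769,736/2,545,452 × $382,325 = 115,613.78.
At nearest $25: Becker $88,200; Sato $20,600; Nwosu $27,950; Bergstrom $129,975; Chaudhri $115,625. Sum = $382,350.
Difference $382,325 − $382,350 = −$25 applied to largest allocation (Bergstrom): Bergstrom becomes $129,950.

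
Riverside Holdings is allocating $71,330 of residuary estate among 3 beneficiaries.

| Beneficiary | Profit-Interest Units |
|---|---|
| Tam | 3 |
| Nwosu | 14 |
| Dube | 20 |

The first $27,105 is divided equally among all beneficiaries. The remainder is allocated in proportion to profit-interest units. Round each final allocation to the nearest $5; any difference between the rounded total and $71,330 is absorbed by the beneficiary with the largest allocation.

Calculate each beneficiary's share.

$27,105 shared equally gives $9,035 per beneficiary.
Remainder $44,225 by profit-interest units (total 37): Tam 3,585.81 → $3,585; Nwosu 16,733.78 → $16,735; Dube 23,905.41 → $23,905.
Totals: Tam $9,035 + $3,585 = $12,620; Nwosu $9,035 + $16,735 = $25,770; Dube $9,035 + $23,905 = $32,940.

Tam: $12,620; Nwosu: $25,770; Dube: $32,940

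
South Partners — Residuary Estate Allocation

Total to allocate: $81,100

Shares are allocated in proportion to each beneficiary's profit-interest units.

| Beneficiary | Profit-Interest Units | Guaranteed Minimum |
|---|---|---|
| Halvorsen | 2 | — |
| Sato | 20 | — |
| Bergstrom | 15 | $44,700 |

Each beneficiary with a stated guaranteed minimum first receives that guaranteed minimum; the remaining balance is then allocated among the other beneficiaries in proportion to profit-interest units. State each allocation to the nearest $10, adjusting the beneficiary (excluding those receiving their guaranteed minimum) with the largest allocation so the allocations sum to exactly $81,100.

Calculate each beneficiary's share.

Halvorsen: $3,310 | Sato: $33,090 | Bergstrom: $44,700

Minimums first: Bergstrom $44,700. Remaining pool $36,400.
Remaining pool split over remaining profit-interest units 22: Halvorsen 3,309.09 → $3,310; Sato 33,090.91 → $33,090.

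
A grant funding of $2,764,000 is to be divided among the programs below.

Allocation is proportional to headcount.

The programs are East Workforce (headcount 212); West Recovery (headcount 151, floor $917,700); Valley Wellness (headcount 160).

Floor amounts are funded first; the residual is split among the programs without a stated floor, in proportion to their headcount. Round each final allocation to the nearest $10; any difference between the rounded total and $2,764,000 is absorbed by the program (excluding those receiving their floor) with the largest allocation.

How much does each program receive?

East Workforce: $1,052,190; West Recovery: $917,700; Valley Wellness: $794,110

Guaranteed amounts: West Recovery $917,700. Balance $1,846,300.
Balance split over remaining headcount 372: East Workforce 1,052,192.47 → $1,052,190; Valley Wellness 794,107.53 → $794,110.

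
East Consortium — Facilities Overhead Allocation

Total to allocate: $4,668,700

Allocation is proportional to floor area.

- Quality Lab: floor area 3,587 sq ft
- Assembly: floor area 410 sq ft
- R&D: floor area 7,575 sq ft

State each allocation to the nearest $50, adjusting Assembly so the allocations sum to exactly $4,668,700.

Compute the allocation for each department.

Quality Lab: $1,447,150 · Assembly: $165,450 · R&D: $3,056,100

Combined floor area = 11,572.
Unrounded shares: Quality Lab 3,587/11,572 × $4,668,700 = 1,447,167.90; Assembly 410/11,572 × $4,668,700 = 165,413.67; R&D 7,575/11,572 × $4,668,700 = 3,056,118.43.
Rounded to nearest $50: Quality Lab $1,447,150; Assembly $165,400; R&D $3,056,100. Sum = $4,668,650.
Difference $4,668,700 − $4,668,650 = +$50 applied to Assembly: Assembly becomes $165,450.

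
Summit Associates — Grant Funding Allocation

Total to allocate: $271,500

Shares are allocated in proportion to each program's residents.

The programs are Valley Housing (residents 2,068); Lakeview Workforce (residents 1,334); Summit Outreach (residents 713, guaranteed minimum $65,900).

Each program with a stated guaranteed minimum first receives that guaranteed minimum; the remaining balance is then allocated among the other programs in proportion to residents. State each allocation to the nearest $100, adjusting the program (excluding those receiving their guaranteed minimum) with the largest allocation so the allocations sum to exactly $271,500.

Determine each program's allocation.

Valley Housing: $125,000 | Lakeview Workforce: $80,600 | Summit Outreach: $65,900

Guaranteed amounts: Summit Outreach $65,900. Balance $205,600.
Balance split over remaining residents 3,402: Valley Housing 124,979.66 → $125,000; Lakeview Workforce 80,620.34 → $80,600.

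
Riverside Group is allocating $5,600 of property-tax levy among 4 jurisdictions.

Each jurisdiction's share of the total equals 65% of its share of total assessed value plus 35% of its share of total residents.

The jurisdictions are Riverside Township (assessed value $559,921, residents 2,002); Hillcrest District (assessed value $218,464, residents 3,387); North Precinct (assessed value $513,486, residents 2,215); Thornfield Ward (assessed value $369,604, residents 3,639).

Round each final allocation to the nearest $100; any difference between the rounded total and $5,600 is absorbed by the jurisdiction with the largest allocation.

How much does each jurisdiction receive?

Riverside Township: $1,600 | Hillcrest District: $1,100 | North Precinct: $1,500 | Thornfield Ward: $1,400

Totals — assessed value 1,661,475, residents 11,243.
Combined weights (65% assessed value + 35% residents): Riverside Township 0.2814; Hillcrest District 0.1909; North Precinct 0.2698; Thornfield Ward 0.2579.
Pro-rata amounts: Riverside Township 1,575.70; Hillcrest District 1,069.07; North Precinct 1,511.10; Thornfield Ward 1,444.13.
Rounded to nearest $100: Riverside Township $1,600; Hillcrest District $1,100; North Precinct $1,500; Thornfield Ward $1,400. Sum = $5,600.
Sum already equals the total — no adjustment.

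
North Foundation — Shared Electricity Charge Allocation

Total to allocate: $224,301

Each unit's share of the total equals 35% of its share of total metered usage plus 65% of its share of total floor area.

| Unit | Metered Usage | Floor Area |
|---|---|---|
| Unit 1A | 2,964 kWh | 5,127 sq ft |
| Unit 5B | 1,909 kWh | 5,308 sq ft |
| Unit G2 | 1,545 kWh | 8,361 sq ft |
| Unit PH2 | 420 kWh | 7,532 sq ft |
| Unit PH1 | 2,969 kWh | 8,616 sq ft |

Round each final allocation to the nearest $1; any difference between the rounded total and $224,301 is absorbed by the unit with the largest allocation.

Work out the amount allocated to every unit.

Unit 1A: $45,118 · Unit 5B: $37,428 · Unit G2: $47,252 · Unit PH2: $34,788 · Unit PH1: $59,715

Totals — metered usage 9,807, floor area 34,944.
Composite weights (35% metered usage + 65% floor area): Unit 1A 0.2011; Unit 5B 0.1669; Unit G2 0.2107; Unit PH2 0.1551; Unit PH1 0.2662.
Pro-rata amounts: Unit 1A 45,118.12; Unit 5B 37,427.99; Unit G2 47,252.09; Unit PH2 34,787.62; Unit PH1 59,715.18.
After rounding ($1): Unit 1A $45,118; Unit 5B $37,428; Unit G2 $47,252; Unit PH2 $34,788; Unit PH1 $59,715. Sum = $224,301.
Sum already equals the total — no adjustment.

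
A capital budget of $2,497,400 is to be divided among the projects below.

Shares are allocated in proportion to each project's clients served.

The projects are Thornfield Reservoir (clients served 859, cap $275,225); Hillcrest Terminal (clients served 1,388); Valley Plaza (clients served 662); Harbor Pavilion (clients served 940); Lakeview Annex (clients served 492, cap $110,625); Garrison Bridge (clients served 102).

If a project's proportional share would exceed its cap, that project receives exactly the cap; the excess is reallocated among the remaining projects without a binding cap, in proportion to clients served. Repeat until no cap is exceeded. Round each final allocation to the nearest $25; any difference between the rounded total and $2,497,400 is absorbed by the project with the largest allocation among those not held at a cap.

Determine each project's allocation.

Thornfield Reservoir: $275,225 · Hillcrest Terminal: $947,900 · Valley Plaza: $452,075 · Harbor Pavilion: $641,925 · Lakeview Annex: $110,625 · Garrison Bridge: $69,650

Total clients served = 4,443.
Proportional shares (ignoring caps): Thornfield Reservoir 482,841.91; Hillcrest Terminal 780,191.58; Valley Plaza 372,108.67; Harbor Pavilion 528,371.82; Lakeview Annex 276,552.06; Garrison Bridge 57,333.96.
Cap binds for Thornfield Reservoir ($275,225), Lakeview Annex ($110,625); balance $2,111,550 reallocated over remaining clients served 3,092.
Redistributed shares: Hillcrest Terminal 947,875.61 → $947,875; Valley Plaza 452,084.77 → $452,075; Harbor Pavilion 641,933.05 → $641,925; Garrison Bridge 69,656.57 → $69,650.
Rounding difference +$25 applied to Hillcrest Terminal → $947,900.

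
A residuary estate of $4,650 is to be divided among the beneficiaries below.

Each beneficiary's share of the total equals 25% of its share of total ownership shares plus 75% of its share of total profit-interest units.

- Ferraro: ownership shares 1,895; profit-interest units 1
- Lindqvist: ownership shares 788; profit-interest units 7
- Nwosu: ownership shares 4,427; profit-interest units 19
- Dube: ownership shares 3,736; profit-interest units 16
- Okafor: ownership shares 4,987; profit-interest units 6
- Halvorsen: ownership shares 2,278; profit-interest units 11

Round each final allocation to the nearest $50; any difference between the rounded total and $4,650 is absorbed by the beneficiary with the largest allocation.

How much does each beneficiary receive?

Ferraro: $200 · Lindqvist: $450 · Nwosu: $1,400 · Dube: $1,150 · Okafor: $650 · Halvorsen: $800

Ownership shares total 18,111; profit-interest units total 60.
Blended shares (25% ownership shares + 75% profit-interest units): Ferraro 0.0387; Lindqvist 0.0984; Nwosu 0.2986; Dube 0.2516; Okafor 0.1438; Halvorsen 0.1689.
Proportional shares: Ferraro 179.76; Lindqvist 457.45; Nwosu 1,388.53; Dube 1,169.80; Okafor 668.85; Halvorsen 785.59.
Rounded to nearest $50: Ferraro $200; Lindqvist $450; Nwosu $1,400; Dube $1,150; Okafor $650; Halvorsen $800. Sum = $4,650.
Sum already equals the total — no adjustment.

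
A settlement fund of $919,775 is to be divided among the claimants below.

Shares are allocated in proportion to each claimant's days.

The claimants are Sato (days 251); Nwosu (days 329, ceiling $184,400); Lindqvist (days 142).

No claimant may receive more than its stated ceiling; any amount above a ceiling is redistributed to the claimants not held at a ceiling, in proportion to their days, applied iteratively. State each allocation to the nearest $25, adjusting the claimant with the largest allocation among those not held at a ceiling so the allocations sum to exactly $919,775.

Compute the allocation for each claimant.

Sato: $469,675 | Nwosu: $184,400 | Lindqvist: $265,700

Combined days = 722.
Proportional shares (ignoring caps): Sato 319,755.57; Nwosu 419,121.85; Lindqvist 180,897.58.
Held at cap: Nwosu ($184,400); remaining pool $735,375 reallocated over remaining days 393.
Shares after redistribution: Sato 469,666.98 → $469,675; Lindqvist 265,708.02 → $265,700.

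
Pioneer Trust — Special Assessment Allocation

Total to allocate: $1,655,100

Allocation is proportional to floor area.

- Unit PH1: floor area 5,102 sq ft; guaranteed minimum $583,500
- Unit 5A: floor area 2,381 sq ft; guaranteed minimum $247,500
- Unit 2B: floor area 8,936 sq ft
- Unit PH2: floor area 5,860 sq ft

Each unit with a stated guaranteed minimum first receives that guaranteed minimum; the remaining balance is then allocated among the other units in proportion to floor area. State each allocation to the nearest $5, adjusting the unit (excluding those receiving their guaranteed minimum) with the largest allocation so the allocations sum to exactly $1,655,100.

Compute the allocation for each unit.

Minimums first: Unit PH1 $583,500; Unit 5A $247,500. Balance $824,100.
Balance split over remaining floor area 14,796: Unit 2B 497,712.73 → $497,715; Unit PH2 326,387.27 → $326,385.

Unit PH1: $583,500 · Unit 5A: $247,500 · Unit 2B: $497,715 · Unit PH2: $326,385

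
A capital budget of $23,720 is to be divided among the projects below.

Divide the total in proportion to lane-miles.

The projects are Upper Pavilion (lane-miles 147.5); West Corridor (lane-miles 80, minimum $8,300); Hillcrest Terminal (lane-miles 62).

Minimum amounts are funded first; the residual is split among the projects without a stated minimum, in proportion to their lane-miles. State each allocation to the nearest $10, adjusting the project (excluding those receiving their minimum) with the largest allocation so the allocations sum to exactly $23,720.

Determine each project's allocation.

Fund the minimums — West Corridor $8,300. Balance $15,420.
Balance split over remaining lane-miles 209.5: Upper Pavilion 10,856.56 → $10,860; Hillcrest Terminal 4,563.44 → $4,560.

Upper Pavilion: $10,860; West Corridor: $8,300; Hillcrest Terminal: $4,560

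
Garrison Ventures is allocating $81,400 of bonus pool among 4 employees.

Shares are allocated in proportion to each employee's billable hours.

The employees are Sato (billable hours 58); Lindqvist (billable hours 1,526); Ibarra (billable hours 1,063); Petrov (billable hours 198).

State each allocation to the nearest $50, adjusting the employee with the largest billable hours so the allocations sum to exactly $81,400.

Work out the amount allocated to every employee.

Sato: $1,650 | Lindqvist: $43,700 | Ibarra: $30,400 | Petrov: $5,650

Combined billable hours = 2,845.
Raw shares: Sato 58/2,845 × $81,400 = 1,659.47; Lindqvist 1,526/2,845 × $81,400 = 43,661.30; Ibarra 1,063/2,845 × $81,400 = 30,414.13; Petrov 198/2,845 × $81,400 = 5,665.10.
At nearest $50: Sato $1,650; Lindqvist $43,650; Ibarra $30,400; Petrov $5,650. Sum = $81,350.
Difference $81,400 − $81,350 = +$50 applied to largest billable hours (Lindqvist): Lindqvist becomes $43,700.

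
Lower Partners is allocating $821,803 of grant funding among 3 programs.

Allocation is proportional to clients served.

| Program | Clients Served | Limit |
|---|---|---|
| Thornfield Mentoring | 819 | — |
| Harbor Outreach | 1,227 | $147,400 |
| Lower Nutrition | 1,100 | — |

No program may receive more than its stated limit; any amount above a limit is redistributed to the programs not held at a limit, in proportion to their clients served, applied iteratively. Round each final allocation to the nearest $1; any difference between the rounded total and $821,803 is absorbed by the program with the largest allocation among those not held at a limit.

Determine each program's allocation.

Clients served total: 3,146.
Proportional shares (ignoring caps): Thornfield Mentoring 213,940.45; Harbor Outreach 320,518.84; Lower Nutrition 287,343.71.
Cap binds for Harbor Outreach ($147,400); remaining pool $674,403 reallocated over remaining clients served 1,919.
Remaining shares: Thornfield Mentoring 287,824.94 → $287,825; Lower Nutrition 386,578.06 → $386,578.

Thornfield Mentoring: $287,825 · Harbor Outreach: $147,400 · Lower Nutrition: $386,578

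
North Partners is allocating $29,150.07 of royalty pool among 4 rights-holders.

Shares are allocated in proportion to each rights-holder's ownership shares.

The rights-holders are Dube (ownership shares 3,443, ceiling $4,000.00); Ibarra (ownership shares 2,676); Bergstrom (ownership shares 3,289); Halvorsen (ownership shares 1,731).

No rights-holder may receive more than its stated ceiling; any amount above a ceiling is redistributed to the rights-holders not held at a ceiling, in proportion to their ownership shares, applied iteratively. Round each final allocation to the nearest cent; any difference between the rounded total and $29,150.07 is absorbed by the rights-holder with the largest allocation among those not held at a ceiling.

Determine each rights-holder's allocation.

Ownership shares total: 11,139.
Unconstrained shares: Dube 9,010.1168; Ibarra 7,002.9255; Bergstrom 8,607.1084; Halvorsen 4,529.9193.
Cap binds for Dube ($4,000.00); balance $25,150.07 reallocated over remaining ownership shares 7,696.
Redistributed shares: Ibarra 8,745.0087 → $8,745.01; Bergstrom 10,748.2563 → $10,748.26; Halvorsen 5,656.80499 → $5,656.80.

Dube: $4,000.00; Ibarra: $8,745.01; Bergstrom: $10,748.26; Halvorsen: $5,656.80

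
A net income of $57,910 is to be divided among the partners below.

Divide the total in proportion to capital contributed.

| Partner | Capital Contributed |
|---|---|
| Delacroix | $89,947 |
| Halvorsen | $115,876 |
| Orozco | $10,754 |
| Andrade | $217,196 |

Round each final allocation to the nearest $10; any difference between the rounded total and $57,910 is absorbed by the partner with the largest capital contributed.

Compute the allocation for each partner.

Delacroix: $12,010 · Halvorsen: $15,470 · Orozco: $1,440 · Andrade: $28,990

Combined capital contributed = 433,773.
Raw shares: Delacroix 89,947/433,773 × $57,910 = 12,008.20; Halvorsen 115,876/433,773 × $57,910 = 15,469.79; Orozco 10,754/433,773 × $57,910 = 1,435.69; Andrade 217,196/433,773 × $57,910 = 28,996.32.
After rounding ($10): Delacroix $12,010; Halvorsen $15,470; Orozco $1,440; Andrade $29,000. Sum = $57,920.
Difference $57,910 − $57,920 = −$10 applied to largest capital contributed (Andrade): Andrade becomes $28,990.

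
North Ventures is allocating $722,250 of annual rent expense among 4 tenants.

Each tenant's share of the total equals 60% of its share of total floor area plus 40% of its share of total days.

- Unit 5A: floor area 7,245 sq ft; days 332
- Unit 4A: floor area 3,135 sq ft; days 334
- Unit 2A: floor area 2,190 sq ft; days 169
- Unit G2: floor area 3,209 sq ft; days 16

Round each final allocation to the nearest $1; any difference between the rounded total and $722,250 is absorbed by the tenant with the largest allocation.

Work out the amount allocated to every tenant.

Totals — floor area 15,779, days 851.
Composite weights (60% floor area + 40% days): Unit 5A 0.4315; Unit 4A 0.2762; Unit 2A 0.1627; Unit G2 0.1295.
Pro-rata amounts: Unit 5A 311,682.98; Unit 4A 199,486.06; Unit 2A 117,518.16; Unit G2 93,562.80.
After rounding ($1): Unit 5A $311,683; Unit 4A $199,486; Unit 2A $117,518; Unit G2 $93,563. Sum = $722,250.
No rounding difference to absorb.

Unit 5A: $311,683 | Unit 4A: $199,486 | Unit 2A: $117,518 | Unit G2: $93,563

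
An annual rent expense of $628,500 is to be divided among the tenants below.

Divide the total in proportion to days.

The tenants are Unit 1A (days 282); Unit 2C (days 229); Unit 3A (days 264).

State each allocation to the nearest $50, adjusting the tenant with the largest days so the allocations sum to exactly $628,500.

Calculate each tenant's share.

Combined days = 282 + 229 + 264 = 775.
Raw shares: Unit 1A 228,692.90; Unit 2C 185,711.61; Unit 3A 214,095.48.
After rounding ($50): Unit 1A $228,700; Unit 2C $185,700; Unit 3A $214,100. Sum = $628,500.
Sum already equals the total — no adjustment.

Unit 1A: $228,700 | Unit 2C: $185,700 | Unit 3A: $214,100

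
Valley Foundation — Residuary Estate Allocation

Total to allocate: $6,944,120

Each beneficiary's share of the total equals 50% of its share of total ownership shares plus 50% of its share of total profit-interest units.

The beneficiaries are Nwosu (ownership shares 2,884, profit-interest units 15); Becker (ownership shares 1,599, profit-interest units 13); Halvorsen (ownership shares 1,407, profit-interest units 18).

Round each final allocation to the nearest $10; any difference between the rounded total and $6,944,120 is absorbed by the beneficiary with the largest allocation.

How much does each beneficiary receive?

Totals — ownership shares 5,890, profit-interest units 46.
Combined weights (50% ownership shares + 50% profit-interest units): Nwosu 0.4079; Becker 0.2770; Halvorsen 0.3151.
Proportional shares: Nwosu 2,832,264.96; Becker 1,923,819.06; Halvorsen 2,188,035.98.
After rounding ($10): Nwosu $2,832,260; Becker $1,923,820; Halvorsen $2,188,040. Sum = $6,944,120.
Rounded total matches; no reconciliation needed.

Nwosu: $2,832,260 · Becker: $1,923,820 · Halvorsen: $2,188,040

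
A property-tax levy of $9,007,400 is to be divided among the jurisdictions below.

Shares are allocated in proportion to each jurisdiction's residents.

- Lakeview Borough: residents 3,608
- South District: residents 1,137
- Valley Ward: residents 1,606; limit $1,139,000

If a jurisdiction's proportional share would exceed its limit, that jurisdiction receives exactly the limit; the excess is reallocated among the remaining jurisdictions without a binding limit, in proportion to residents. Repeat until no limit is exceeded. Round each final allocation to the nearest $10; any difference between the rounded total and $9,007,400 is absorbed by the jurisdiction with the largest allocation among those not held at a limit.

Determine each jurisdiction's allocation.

Lakeview Borough: $5,982,970 | South District: $1,885,430 | Valley Ward: $1,139,000

Total residents = 6,351.
Unconstrained shares: Lakeview Borough 5,117,099.54; South District 1,612,567.12; Valley Ward 2,277,733.33.
Capped: Valley Ward ($1,139,000); remaining pool $7,868,400 reallocated over remaining residents 4,745.
Remaining shares: Lakeview Borough 5,982,968.85 → $5,982,970; South District 1,885,431.15 → $1,885,430.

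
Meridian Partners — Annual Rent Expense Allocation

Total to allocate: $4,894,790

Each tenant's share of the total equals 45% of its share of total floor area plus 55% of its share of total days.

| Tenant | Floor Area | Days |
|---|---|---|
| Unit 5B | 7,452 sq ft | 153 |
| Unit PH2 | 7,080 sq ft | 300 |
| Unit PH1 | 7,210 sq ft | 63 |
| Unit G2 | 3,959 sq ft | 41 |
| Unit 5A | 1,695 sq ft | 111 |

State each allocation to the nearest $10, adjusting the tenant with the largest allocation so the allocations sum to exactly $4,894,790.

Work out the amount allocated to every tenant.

Unit 5B: $1,215,760 | Unit PH2: $1,778,280 | Unit PH1: $833,590 | Unit G2: $483,540 | Unit 5A: $583,620

Totals — floor area 27,396, days 668.
Combined weights (45% floor area + 55% days): Unit 5B 0.2484; Unit PH2 0.3633; Unit PH1 0.1703; Unit G2 0.0988; Unit 5A 0.1192.
Pro-rata amounts: Unit 5B 1,215,757.10; Unit PH2 1,778,278.86; Unit PH1 833,587.41; Unit G2 483,541.87; Unit 5A 583,624.76.
After rounding ($10): Unit 5B $1,215,760; Unit PH2 $1,778,280; Unit PH1 $833,590; Unit G2 $483,540; Unit 5A $583,620. Sum = $4,894,790.
Rounded total matches; no reconciliation needed.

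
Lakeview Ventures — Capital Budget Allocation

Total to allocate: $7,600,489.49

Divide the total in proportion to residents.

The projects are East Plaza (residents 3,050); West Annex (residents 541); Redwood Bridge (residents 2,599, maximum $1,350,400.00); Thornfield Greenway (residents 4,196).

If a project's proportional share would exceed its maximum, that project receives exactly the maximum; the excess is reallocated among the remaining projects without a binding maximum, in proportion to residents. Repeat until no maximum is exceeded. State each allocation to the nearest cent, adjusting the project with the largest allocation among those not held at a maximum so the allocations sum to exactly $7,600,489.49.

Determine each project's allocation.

Total residents = 10,386.
Pro-rata shares before constraints: East Plaza 2,231,994.3139; West Annex 395,904.5652; Redwood Bridge 1,901,951.8760; Thornfield Greenway 3,070,638.7348.
Cap binds for Redwood Bridge ($1,350,400.00); balance $6,250,089.49 reallocated over remaining residents 7,787.
Redistributed shares: East Plaza 2,448,025.2914 → $2,448,025.29; West Annex 434,223.5025 → $434,223.50; Thornfield Greenway 3,367,840.6960 → $3,367,840.70.

East Plaza: $2,448,025.29; West Annex: $434,223.50; Redwood Bridge: $1,350,400.00; Thornfield Greenway: $3,367,840.70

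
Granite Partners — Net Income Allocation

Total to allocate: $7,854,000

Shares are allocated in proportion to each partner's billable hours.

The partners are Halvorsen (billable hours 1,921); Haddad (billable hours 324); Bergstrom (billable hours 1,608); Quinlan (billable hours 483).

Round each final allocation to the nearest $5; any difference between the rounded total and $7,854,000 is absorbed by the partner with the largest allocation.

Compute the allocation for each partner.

Halvorsen: $3,479,600; Haddad: $586,875; Bergstrom: $2,912,645; Quinlan: $874,880

Combined billable hours = 4,336.
Pro-rata amounts: Halvorsen 1,921/4,336 × $7,854,000 = 3,479,597.32; Haddad 324/4,336 × $7,854,000 = 586,876.38; Bergstrom 1,608/4,336 × $7,854,000 = 2,912,645.76; Quinlan 483/4,336 × $7,854,000 = 874,880.54.
Rounded to nearest $5: Halvorsen $3,479,595; Haddad $586,875; Bergstrom $2,912,645; Quinlan $874,880. Sum = $7,853,995.
Difference $7,854,000 − $7,853,995 = +$5 applied to largest allocation (Halvorsen): Halvorsen becomes $3,479,600.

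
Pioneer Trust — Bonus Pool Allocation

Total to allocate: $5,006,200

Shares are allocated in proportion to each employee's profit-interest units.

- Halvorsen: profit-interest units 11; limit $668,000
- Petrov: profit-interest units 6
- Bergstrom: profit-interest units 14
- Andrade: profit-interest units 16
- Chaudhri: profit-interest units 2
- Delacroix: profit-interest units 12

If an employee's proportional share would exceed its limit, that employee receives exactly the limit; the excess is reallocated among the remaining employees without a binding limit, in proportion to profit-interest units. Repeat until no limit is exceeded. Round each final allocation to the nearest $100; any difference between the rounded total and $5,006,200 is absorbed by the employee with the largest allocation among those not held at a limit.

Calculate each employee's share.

Halvorsen: $668,000 | Petrov: $520,600 | Bergstrom: $1,214,700 | Andrade: $1,388,200 | Chaudhri: $173,500 | Delacroix: $1,041,200

Profit-interest units total: 61.
Pro-rata shares before constraints: Halvorsen 902,757.38; Petrov 492,413.11; Bergstrom 1,148,963.93; Andrade 1,313,101.64; Chaudhri 164,137.70; Delacroix 984,826.23.
Cap binds for Halvorsen ($668,000); remaining pool $4,338,200 reallocated over remaining profit-interest units 50.
Shares after redistribution: Petrov 520,584.00 → $520,600; Bergstrom 1,214,696.00 → $1,214,700; Andrade 1,388,224.00 → $1,388,200; Chaudhri 173,528.00 → $173,500; Delacroix 1,041,168.00 → $1,041,200.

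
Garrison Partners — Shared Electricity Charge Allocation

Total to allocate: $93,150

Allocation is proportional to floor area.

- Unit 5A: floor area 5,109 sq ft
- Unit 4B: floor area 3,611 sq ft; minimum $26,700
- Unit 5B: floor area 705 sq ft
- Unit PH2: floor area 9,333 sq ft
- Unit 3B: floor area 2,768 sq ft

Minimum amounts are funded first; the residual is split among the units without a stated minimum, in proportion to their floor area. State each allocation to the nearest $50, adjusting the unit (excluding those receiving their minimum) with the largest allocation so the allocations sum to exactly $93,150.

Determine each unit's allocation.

Guaranteed amounts: Unit 4B $26,700. Balance $66,450.
Balance split over remaining floor area 17,915: Unit 5A 18,950.21 → $18,950; Unit 5B 2,614.97 → $2,600; Unit PH2 34,617.80 → $34,600; Unit 3B 10,267.02 → $10,250.
Rounding difference +$50 applied to Unit PH2 → $34,650.

Unit 5A: $18,950 · Unit 4B: $26,700 · Unit 5B: $2,600 · Unit PH2: $34,650 · Unit 3B: $10,250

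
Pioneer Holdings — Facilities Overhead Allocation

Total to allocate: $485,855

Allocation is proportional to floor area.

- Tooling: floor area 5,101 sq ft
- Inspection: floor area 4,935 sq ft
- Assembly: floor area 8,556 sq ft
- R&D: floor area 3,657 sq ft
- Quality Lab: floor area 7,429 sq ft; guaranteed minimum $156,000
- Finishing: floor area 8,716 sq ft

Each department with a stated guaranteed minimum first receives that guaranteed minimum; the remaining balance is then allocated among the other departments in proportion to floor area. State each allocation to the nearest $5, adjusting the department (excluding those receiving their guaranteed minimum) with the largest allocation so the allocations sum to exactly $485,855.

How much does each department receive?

Tooling: $54,340 · Inspection: $52,570 · Assembly: $91,145 · R&D: $38,955 · Quality Lab: $156,000 · Finishing: $92,845

Guaranteed amounts: Quality Lab $156,000. Residual $329,855.
Residual split over remaining floor area 30,965: Tooling 54,338.46 → $54,340; Inspection 52,570.14 → $52,570; Assembly 91,142.88 → $91,145; R&D 38,956.23 → $38,955; Finishing 92,847.28 → $92,845.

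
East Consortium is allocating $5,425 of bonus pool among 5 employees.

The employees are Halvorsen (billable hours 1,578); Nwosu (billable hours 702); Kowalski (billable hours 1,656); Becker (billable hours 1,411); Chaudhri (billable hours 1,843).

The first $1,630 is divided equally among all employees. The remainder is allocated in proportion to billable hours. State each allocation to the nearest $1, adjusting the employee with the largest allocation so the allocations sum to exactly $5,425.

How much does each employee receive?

Halvorsen: $1,159; Nwosu: $697; Kowalski: $1,200; Becker: $1,071; Chaudhri: $1,298

First tranche $1,630 split equally: $326 each.
Remainder $3,795 by billable hours (total 7,190): Halvorsen 832.89 → $833; Nwosu 370.53 → $371; Kowalski 874.06 → $874; Becker 744.75 → $745; Chaudhri 972.77 → $973.
Rounding difference −$1 on remainder applied to Chaudhri.
Totals: Halvorsen $326 + $833 = $1,159; Nwosu $326 + $371 = $697; Kowalski $326 + $874 = $1,200; Becker $326 + $745 = $1,071; Chaudhri $326 + $972 = $1,298.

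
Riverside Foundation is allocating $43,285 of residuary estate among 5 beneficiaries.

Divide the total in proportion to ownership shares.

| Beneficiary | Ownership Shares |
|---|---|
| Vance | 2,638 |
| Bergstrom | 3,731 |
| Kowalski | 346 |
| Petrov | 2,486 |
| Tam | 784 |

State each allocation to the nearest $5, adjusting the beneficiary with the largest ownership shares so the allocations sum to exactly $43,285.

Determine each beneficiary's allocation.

Vance: $11,435; Bergstrom: $16,175; Kowalski: $1,500; Petrov: $10,775; Tam: $3,400

Sum of ownership shares: 2,638 + 3,731 + 346 + 2,486 + 784 = 9,985.
Proportional shares: Vance 11,435.74; Bergstrom 16,173.89; Kowalski 1,499.91; Petrov 10,776.82; Tam 3,398.64.
After rounding ($5): Vance $11,435; Bergstrom $16,175; Kowalski $1,500; Petrov $10,775; Tam $3,400. Sum = $43,285.
Sum already equals the total — no adjustment.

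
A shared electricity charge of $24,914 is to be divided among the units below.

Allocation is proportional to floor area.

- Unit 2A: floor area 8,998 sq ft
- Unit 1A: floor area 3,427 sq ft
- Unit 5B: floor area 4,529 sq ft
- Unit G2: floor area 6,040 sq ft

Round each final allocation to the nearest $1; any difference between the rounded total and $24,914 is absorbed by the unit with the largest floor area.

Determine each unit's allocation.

Sum of floor area: 22,994.
Pro-rata amounts: Unit 2A 8,998/22,994 × $24,914 = 9,749.33; Unit 1A 3,427/22,994 × $24,914 = 3,713.15; Unit 5B 4,529/22,994 × $24,914 = 4,907.17; Unit G2 6,040/22,994 × $24,914 = 6,544.34.
Rounded to nearest $1: Unit 2A $9,749; Unit 1A $3,713; Unit 5B $4,907; Unit G2 $6,544. Sum = $24,913.
Difference $24,914 − $24,913 = +$1 applied to largest floor area (Unit 2A): Unit 2A becomes $9,750.

Unit 2A: $9,750 · Unit 1A: $3,713 · Unit 5B: $4,907 · Unit G2: $6,544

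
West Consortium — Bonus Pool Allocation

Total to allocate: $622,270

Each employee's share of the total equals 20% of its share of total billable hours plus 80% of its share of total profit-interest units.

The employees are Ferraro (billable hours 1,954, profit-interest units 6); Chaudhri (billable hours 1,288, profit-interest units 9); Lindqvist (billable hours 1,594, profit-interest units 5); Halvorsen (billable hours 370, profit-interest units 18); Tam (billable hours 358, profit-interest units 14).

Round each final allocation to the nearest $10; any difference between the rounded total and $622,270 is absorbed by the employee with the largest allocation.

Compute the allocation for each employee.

Ferraro: $101,150 · Chaudhri: $114,970 · Lindqvist: $83,520 · Halvorsen: $180,590 · Tam: $142,040

Totals — billable hours 5,564, profit-interest units 52.
Blended shares (20% billable hours + 80% profit-interest units): Ferraro 0.1625; Chaudhri 0.1848; Lindqvist 0.1342; Halvorsen 0.2902; Tam 0.2283.
Proportional shares: Ferraro 101,146.83; Chaudhri 114,970.09; Lindqvist 83,521.07; Halvorsen 180,596.98; Tam 142,035.03.
At nearest $10: Ferraro $101,150; Chaudhri $114,970; Lindqvist $83,520; Halvorsen $180,600; Tam $142,040. Sum = $622,280.
Difference $622,270 − $622,280 = −$10 applied to largest allocation (Halvorsen): Halvorsen becomes $180,590.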